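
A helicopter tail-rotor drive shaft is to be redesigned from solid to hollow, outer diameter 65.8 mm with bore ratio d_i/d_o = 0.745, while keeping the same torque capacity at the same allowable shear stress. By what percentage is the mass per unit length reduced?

Equal τ_max and T ⇒ the solid shaft needs d_s³ = d_o³(1−k⁴), so d_s = 65.8·(1−0.745⁴)^(1/3) = 58.20 mm.
Area ratio A_h/A_s = d_o²(1−k²)/d_s² = (1−k²)/(1−k⁴)^(2/3) = 0.5688.
Mass saving = 1 − 0.5688 = 43.1 %.

43.1 %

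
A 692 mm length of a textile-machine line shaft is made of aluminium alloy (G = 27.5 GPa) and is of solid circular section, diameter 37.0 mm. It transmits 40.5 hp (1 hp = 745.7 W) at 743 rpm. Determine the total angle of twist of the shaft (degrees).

3.04°

ω = 2π·743/60 = 77.81 rad/s, so T = P/ω = 40.5×745.7 / 77.81 = 388.2 N·m.
J = πd⁴/32 = π(0.0370)⁴/32 = 1.840×10^-7 m⁴.
θ = T·L/(G·J) = 388.2 × 0.692 / (27.5×10⁹ × 1.840×10^-7) = 0.05308 rad.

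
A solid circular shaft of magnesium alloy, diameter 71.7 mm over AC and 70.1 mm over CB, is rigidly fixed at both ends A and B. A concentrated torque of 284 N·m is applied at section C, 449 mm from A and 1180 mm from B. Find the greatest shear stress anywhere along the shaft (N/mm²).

2.91 N/mm²

Compatibility: T_A·a/J_AC = T_B·b/J_CB with T_A + T_B = T₀.
J_AC = 2.59×10^-6 m⁴, J_CB = 2.37×10^-6 m⁴, so T_A = T₀·(J_AC/a)/((J_AC/a)+(J_CB/b)) = 210.7 N·m, T_B = 73.26 N·m.
τ in each portion: τ_AC = 2.91×10^6 Pa, τ_CB = 1.08×10^6 Pa; maximum is in AC.
τ_max = T_AC·r/J = 210.7·0.0358/2.59×10^-6 = 2.912×10^6 Pa.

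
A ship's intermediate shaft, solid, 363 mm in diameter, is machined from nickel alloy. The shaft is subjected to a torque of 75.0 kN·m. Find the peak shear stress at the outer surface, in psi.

J = πd⁴/32 = π(0.363)⁴/32 = 1.705×10^-3 m⁴.
τ_max = T·r/J = 75000 × 0.181 / 1.705×10^-3 = 7.986×10^6 Pa.

1160 psi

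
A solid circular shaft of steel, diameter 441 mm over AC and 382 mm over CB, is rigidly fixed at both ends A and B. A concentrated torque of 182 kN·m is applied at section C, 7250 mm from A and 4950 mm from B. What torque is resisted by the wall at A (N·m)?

99700 N·m

Compatibility: T_A·a/J_AC = T_B·b/J_CB with T_A + T_B = T₀.
J_AC = 3.71×10^-3 m⁴, J_CB = 2.09×10^-3 m⁴, so T_A = T₀·(J_AC/a)/((J_AC/a)+(J_CB/b)) = 99750 N·m, T_B = 82250 N·m.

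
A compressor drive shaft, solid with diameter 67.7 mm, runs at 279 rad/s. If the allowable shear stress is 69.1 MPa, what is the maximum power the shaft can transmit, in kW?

J = πd⁴/32 = π(0.0677)⁴/32 = 2.062×10^-6 m⁴.
T_max = τ_allow·J/r = 6.91×10^7 × 2.062×10^-6 / 0.0338 = 4210 N·m.
ω = 279 rad/s, so P_max = T_max·ω = 1.175×10^6 W.

1170 kW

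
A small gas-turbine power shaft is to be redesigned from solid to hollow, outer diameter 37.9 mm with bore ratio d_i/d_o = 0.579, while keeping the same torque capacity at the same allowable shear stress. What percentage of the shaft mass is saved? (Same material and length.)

28.0 %

Equal τ_max and T ⇒ the solid shaft needs d_s³ = d_o³(1−k⁴), so d_s = 37.9·(1−0.579⁴)^(1/3) = 36.42 mm.
Area ratio A_h/A_s = d_o²(1−k²)/d_s² = (1−k²)/(1−k⁴)^(2/3) = 0.7197.
Mass saving = 1 − 0.7197 = 28.0 %.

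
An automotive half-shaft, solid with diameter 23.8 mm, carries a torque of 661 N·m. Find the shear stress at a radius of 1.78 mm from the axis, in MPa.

37.4 MPa

J = πd⁴/32 = π(0.0238)⁴/32 = 3.150×10^-8 m⁴.
Shear stress varies linearly with radius: τ = T·r/J = 661.0 × 0.00178 / 3.150×10^-8 = 3.735×10^7 Pa.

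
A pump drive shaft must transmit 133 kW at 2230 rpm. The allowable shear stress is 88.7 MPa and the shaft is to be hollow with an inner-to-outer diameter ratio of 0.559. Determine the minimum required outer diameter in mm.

ω = 2π·2230/60 = 233.5 rad/s, so T = P/ω = 133×10³ / 233.5 = 569.5 N·m.
For a hollow shaft with d_i/d_o = 0.559: τ_max = 16T/(π d_o³ (1−k⁴)), so d_o = [16T/(π τ_allow (1−k⁴))]^(1/3) = [16·569.5/(π·8.87×10^7·0.9024)]^(1/3) = 0.03309 m.

33.1 mm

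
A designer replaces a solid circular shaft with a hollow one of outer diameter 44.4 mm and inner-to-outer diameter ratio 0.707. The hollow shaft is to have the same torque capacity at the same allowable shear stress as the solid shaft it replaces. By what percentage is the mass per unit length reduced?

Equal τ_max and T ⇒ the solid shaft needs d_s³ = d_o³(1−k⁴), so d_s = 44.4·(1−0.707⁴)^(1/3) = 40.34 mm.
Area ratio A_h/A_s = d_o²(1−k²)/d_s² = (1−k²)/(1−k⁴)^(2/3) = 0.6058.
Mass saving = 1 − 0.6058 = 39.4 %.

39.4 %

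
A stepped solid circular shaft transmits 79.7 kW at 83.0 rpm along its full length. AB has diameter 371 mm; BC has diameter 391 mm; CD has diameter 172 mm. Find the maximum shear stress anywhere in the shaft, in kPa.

9180 kPa

ω = 2π·83.0/60 = 8.692 rad/s, so T = P/ω = 79.7×10³ / 8.692 = 9170 N·m.
Under the same torque, τ_max = 16T/(πd³) is largest where d is smallest — segment CD (d = 172 mm).
τ_max = 16·9170/(π·(0.172)³) = 9.178×10^6 Pa.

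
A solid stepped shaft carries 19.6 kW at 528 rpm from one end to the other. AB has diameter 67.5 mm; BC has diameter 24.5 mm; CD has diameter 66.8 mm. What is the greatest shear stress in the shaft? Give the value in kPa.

123000 kPa

ω = 2π·528/60 = 55.29 rad/s, so T = P/ω = 19.6×10³ / 55.29 = 354.5 N·m.
Under the same torque, τ_max = 16T/(πd³) is largest where d is smallest — segment BC (d = 24.5 mm).
τ_max = 16·354.5/(π·(0.0245)³) = 1.228×10^8 Pa.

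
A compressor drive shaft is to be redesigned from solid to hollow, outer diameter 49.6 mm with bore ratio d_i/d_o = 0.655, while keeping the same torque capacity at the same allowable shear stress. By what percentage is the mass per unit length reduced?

Equal τ_max and T ⇒ the solid shaft needs d_s³ = d_o³(1−k⁴), so d_s = 49.6·(1−0.655⁴)^(1/3) = 46.35 mm.
Area ratio A_h/A_s = d_o²(1−k²)/d_s² = (1−k²)/(1−k⁴)^(2/3) = 0.6539.
Mass saving = 1 − 0.6539 = 34.6 %.

34.6 %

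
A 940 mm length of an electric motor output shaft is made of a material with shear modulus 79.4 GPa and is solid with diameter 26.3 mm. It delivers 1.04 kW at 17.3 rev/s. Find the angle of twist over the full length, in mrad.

ω = 2π·17.3 = 108.7 rad/s, so T = P/ω = 1.04×10³ / 108.7 = 9.568 N·m.
J = πd⁴/32 = π(0.0263)⁴/32 = 4.697×10^-8 m⁴.
θ = T·L/(G·J) = 9.568 × 0.940 / (79.4×10⁹ × 4.697×10^-8) = 2.412×10^-3 rad.

2.41 mrad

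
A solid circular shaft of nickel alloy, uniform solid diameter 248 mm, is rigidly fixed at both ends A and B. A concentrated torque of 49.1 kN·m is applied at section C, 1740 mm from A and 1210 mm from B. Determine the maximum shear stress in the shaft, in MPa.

With uniform GJ and both ends fixed, compatibility θ_AC = θ_CB gives T_A·a = T_B·b, together with T_A + T_B = T₀.
T_A = T₀·b/(a+b) = 49100·1210/2950 = 20140 N·m; T_B = 28960 N·m.
τ in each portion: τ_AC = 6.72×10^6 Pa, τ_CB = 9.67×10^6 Pa; maximum is in CB.
τ_max = T_CB·r/J = 28960·0.124/3.71×10^-4 = 9.670×10^6 Pa.

9.67 MPa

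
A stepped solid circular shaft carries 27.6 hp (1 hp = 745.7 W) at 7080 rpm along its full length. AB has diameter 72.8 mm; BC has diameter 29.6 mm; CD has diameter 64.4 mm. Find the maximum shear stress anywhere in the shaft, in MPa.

5.45 MPa

ω = 2π·7080/60 = 741.4 rad/s, so T = P/ω = 27.6×745.7 / 741.4 = 27.76 N·m.
Under the same torque, τ_max = 16T/(πd³) is largest where d is smallest — segment BC (d = 29.6 mm).
τ_max = 16·27.76/(π·(0.0296)³) = 5.451×10^6 Pa.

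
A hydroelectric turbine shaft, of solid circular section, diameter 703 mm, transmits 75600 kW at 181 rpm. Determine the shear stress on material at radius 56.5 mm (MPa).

9.40 MPa

ω = 2π·181/60 = 18.95 rad/s, so T = P/ω = 75600×10³ / 18.95 = 3.989e6 N·m.
J = πd⁴/32 = π(0.703)⁴/32 = 0.02398 m⁴.
Shear stress varies linearly with radius: τ = T·r/J = 3.989e6 × 0.0565 / 0.02398 = 9.398×10^6 Pa.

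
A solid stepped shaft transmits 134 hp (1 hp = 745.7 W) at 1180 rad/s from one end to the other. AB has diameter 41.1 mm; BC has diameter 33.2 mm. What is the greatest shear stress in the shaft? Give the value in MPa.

ω = 1180 rad/s, so T = P/ω = 134×745.7 / 1180 = 84.68 N·m.
Under the same torque, τ_max = 16T/(πd³) is largest where d is smallest — segment BC (d = 33.2 mm).
τ_max = 16·84.68/(π·(0.0332)³) = 1.179×10^7 Pa.

11.8 MPa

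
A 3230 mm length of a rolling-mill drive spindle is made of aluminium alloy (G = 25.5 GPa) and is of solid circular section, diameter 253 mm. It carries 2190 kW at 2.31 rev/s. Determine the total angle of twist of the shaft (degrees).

ω = 2π·2.31 = 14.51 rad/s, so T = P/ω = 2190×10³ / 14.51 = 150900 N·m.
J = πd⁴/32 = π(0.253)⁴/32 = 4.022×10^-4 m⁴.
θ = T·L/(G·J) = 150900 × 3.23 / (25.5×10⁹ × 4.022×10^-4) = 0.04752 rad.

2.72°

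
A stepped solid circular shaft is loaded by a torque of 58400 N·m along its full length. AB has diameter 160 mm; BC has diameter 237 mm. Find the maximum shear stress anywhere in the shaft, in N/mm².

Under the same torque, τ_max = 16T/(πd³) is largest where d is smallest — segment AB (d = 160 mm).
τ_max = 16·58400/(π·(0.160)³) = 7.261×10^7 Pa.

72.6 N/mm²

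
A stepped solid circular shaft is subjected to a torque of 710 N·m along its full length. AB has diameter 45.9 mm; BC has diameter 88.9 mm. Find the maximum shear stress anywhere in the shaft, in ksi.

5.42 ksi

Under the same torque, τ_max = 16T/(πd³) is largest where d is smallest — segment AB (d = 45.9 mm).
τ_max = 16·710.0/(π·(0.0459)³) = 3.739×10^7 Pa.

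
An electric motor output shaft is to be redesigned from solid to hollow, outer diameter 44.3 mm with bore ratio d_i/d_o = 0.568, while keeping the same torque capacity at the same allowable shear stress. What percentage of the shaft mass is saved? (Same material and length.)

Equal τ_max and T ⇒ the solid shaft needs d_s³ = d_o³(1−k⁴), so d_s = 44.3·(1−0.568⁴)^(1/3) = 42.71 mm.
Area ratio A_h/A_s = d_o²(1−k²)/d_s² = (1−k²)/(1−k⁴)^(2/3) = 0.7289.
Mass saving = 1 − 0.7289 = 27.1 %.

27.1 %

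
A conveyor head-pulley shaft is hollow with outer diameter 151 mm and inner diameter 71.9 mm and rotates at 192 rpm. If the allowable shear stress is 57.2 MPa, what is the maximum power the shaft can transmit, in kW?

738 kW

J = π(d_o⁴ − d_i⁴)/32 = π(0.151⁴ − 0.0719⁴)/32 = 4.842×10^-5 m⁴.
T_max = τ_allow·J/r = 5.72×10^7 × 4.842×10^-5 / 0.0755 = 36680 N·m.
ω = 2π·192/60 = 20.11 rad/s, so P_max = T_max·ω = 7.375×10^5 W.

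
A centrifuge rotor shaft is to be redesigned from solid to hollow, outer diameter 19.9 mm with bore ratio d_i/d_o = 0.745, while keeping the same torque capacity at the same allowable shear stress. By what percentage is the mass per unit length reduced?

43.1 %

Equal τ_max and T ⇒ the solid shaft needs d_s³ = d_o³(1−k⁴), so d_s = 19.9·(1−0.745⁴)^(1/3) = 17.60 mm.
Area ratio A_h/A_s = d_o²(1−k²)/d_s² = (1−k²)/(1−k⁴)^(2/3) = 0.5688.
Mass saving = 1 − 0.5688 = 43.1 %.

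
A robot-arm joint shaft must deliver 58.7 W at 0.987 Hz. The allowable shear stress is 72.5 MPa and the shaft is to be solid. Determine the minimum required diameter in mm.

ω = 2π·0.987 = 6.202 rad/s, so T = P/ω = 58.7 / 6.202 = 9.465 N·m.
For a solid shaft τ_max = 16T/(πd³), so d = (16T/(π τ_allow))^(1/3) = (16·9.465/(π·7.25×10^7))^(1/3) = 0.008728 m.

8.73 mm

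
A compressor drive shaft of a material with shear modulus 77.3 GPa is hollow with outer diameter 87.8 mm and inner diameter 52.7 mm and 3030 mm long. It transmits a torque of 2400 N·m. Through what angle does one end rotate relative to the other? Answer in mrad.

18.5 mrad

J = π(d_o⁴ − d_i⁴)/32 = π(0.0878⁴ − 0.0527⁴)/32 = 5.077×10^-6 m⁴.
θ = T·L/(G·J) = 2400 × 3.03 / (77.3×10⁹ × 5.077×10^-6) = 0.01853 rad.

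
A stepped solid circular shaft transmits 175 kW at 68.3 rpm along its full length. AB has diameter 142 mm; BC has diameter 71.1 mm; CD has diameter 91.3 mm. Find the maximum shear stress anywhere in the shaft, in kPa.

ω = 2π·68.3/60 = 7.152 rad/s, so T = P/ω = 175×10³ / 7.152 = 24470 N·m.
Under the same torque, τ_max = 16T/(πd³) is largest where d is smallest — segment BC (d = 71.1 mm).
τ_max = 16·24470/(π·(0.0711)³) = 3.467×10^8 Pa.

347000 kPa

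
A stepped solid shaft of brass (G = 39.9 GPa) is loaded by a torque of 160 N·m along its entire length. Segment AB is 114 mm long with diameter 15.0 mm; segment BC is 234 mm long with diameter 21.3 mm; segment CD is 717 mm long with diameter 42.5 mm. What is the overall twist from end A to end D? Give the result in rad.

0.147 rad

J_AB = π(0.0150)⁴/32 = 4.97×10^-9 m⁴; J_BC = π(0.0213)⁴/32 = 2.02×10^-8 m⁴; J_CD = π(0.0425)⁴/32 = 3.20×10^-7 m⁴.
θ = (T/G)·Σ L_i/J_i = (160.0/39.9×10⁹)·(0.114/4.97×10^-9 + 0.234/2.02×10^-8 + 0.717/3.20×10^-7) = 0.1474 rad.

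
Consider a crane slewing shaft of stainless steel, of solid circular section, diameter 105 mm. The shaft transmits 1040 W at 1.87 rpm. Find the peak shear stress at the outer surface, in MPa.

23.4 MPa

ω = 2π·1.87/60 = 0.1958 rad/s, so T = P/ω = 1040 / 0.1958 = 5311 N·m.
J = πd⁴/32 = π(0.105)⁴/32 = 1.193×10^-5 m⁴.
τ_max = T·r/J = 5311 × 0.0525 / 1.193×10^-5 = 2.336×10^7 Pa.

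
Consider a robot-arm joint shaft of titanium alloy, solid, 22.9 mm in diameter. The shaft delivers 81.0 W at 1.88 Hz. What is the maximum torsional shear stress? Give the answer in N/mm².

2.91 N/mm²

ω = 2π·1.88 = 11.81 rad/s, so T = P/ω = 81.0 / 11.81 = 6.857 N·m.
J = πd⁴/32 = π(0.0229)⁴/32 = 2.700×10^-8 m⁴.
τ_max = T·r/J = 6.857 × 0.0115 / 2.700×10^-8 = 2.908×10^6 Pa.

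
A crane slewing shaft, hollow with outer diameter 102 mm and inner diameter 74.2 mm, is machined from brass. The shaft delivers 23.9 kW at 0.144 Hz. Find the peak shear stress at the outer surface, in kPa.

ω = 2π·0.144 = 0.9048 rad/s, so T = P/ω = 23.9×10³ / 0.9048 = 26420 N·m.
J = π(d_o⁴ − d_i⁴)/32 = π(0.102⁴ − 0.0742⁴)/32 = 7.651×10^-6 m⁴.
τ_max = T·r/J = 26420 × 0.0510 / 7.651×10^-6 = 1.761×10^8 Pa.

176000 kPa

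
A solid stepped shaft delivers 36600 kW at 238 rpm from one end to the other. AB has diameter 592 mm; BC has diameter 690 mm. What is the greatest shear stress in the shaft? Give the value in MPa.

36.0 MPa

ω = 2π·238/60 = 24.92 rad/s, so T = P/ω = 36600×10³ / 24.92 = 1.469e6 N·m.
Under the same torque, τ_max = 16T/(πd³) is largest where d is smallest — segment AB (d = 592 mm).
τ_max = 16·1.469e6/(π·(0.592)³) = 3.605×10^7 Pa.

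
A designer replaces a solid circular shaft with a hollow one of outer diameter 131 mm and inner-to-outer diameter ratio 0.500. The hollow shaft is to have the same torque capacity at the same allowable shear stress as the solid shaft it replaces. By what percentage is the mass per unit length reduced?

Equal τ_max and T ⇒ the solid shaft needs d_s³ = d_o³(1−k⁴), so d_s = 131·(1−0.500⁴)^(1/3) = 128.2 mm.
Area ratio A_h/A_s = d_o²(1−k²)/d_s² = (1−k²)/(1−k⁴)^(2/3) = 0.7830.
Mass saving = 1 − 0.7830 = 21.7 %.

21.7 %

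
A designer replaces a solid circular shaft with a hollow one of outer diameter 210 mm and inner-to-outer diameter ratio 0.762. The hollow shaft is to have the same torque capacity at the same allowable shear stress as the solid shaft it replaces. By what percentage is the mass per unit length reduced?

Equal τ_max and T ⇒ the solid shaft needs d_s³ = d_o³(1−k⁴), so d_s = 210·(1−0.762⁴)^(1/3) = 183.1 mm.
Area ratio A_h/A_s = d_o²(1−k²)/d_s² = (1−k²)/(1−k⁴)^(2/3) = 0.5516.
Mass saving = 1 − 0.5516 = 44.8 %.

44.8 %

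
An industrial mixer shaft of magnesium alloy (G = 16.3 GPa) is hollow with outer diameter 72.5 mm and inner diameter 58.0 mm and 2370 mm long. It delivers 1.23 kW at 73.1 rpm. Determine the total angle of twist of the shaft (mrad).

14.6 mrad

ω = 2π·73.1/60 = 7.655 rad/s, so T = P/ω = 1.23×10³ / 7.655 = 160.7 N·m.
J = π(d_o⁴ − d_i⁴)/32 = π(0.0725⁴ − 0.0580⁴)/32 = 1.601×10^-6 m⁴.
θ = T·L/(G·J) = 160.7 × 2.37 / (16.3×10⁹ × 1.601×10^-6) = 0.01459 rad.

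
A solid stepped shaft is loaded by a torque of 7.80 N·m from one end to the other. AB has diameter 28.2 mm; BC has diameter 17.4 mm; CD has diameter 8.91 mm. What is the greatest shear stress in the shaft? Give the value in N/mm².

56.2 N/mm²

Under the same torque, τ_max = 16T/(πd³) is largest where d is smallest — segment CD (d = 8.91 mm).
τ_max = 16·7.800/(π·(0.00891)³) = 5.616×10^7 Pa.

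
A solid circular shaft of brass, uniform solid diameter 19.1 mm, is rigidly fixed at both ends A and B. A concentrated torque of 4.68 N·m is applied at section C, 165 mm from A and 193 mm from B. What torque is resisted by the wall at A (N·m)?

2.52 N·m

With uniform GJ and both ends fixed, compatibility θ_AC = θ_CB gives T_A·a = T_B·b, together with T_A + T_B = T₀.
T_A = T₀·b/(a+b) = 4.680·193/358.0 = 2.523 N·m; T_B = 2.157 N·m.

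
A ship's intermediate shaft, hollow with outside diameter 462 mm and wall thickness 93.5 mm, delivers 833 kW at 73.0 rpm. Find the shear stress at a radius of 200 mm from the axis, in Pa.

5.57e6 Pa

ω = 2π·73.0/60 = 7.645 rad/s, so T = P/ω = 833×10³ / 7.645 = 109000 N·m.
J = π(d_o⁴ − d_i⁴)/32 = π(0.462⁴ − 0.275⁴)/32 = 3.911×10^-3 m⁴.
Shear stress varies linearly with radius: τ = T·r/J = 109000 × 0.200 / 3.911×10^-3 = 5.572×10^6 Pa.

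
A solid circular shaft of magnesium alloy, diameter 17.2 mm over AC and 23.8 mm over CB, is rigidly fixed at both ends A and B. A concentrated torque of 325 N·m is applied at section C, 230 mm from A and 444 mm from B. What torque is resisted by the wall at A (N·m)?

Compatibility: T_A·a/J_AC = T_B·b/J_CB with T_A + T_B = T₀.
J_AC = 8.59×10^-9 m⁴, J_CB = 3.15×10^-8 m⁴, so T_A = T₀·(J_AC/a)/((J_AC/a)+(J_CB/b)) = 112.1 N·m, T_B = 212.9 N·m.

112 N·m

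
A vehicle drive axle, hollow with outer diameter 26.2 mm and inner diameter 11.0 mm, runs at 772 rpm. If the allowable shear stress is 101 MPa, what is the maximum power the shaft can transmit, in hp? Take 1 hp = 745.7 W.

J = π(d_o⁴ − d_i⁴)/32 = π(0.0262⁴ − 0.0110⁴)/32 = 4.482×10^-8 m⁴.
T_max = τ_allow·J/r = 1.01×10^8 × 4.482×10^-8 / 0.0131 = 345.6 N·m.
ω = 2π·772/60 = 80.84 rad/s, so P_max = T_max·ω = 2.794×10^4 W.

37.5 hp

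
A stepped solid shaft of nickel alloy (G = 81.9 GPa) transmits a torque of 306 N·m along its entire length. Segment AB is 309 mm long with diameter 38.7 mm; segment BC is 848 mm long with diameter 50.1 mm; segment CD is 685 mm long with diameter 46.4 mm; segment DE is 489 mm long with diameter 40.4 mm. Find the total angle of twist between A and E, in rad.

0.0230 rad

J_AB = π(0.0387)⁴/32 = 2.20×10^-7 m⁴; J_BC = π(0.0501)⁴/32 = 6.19×10^-7 m⁴; J_CD = π(0.0464)⁴/32 = 4.55×10^-7 m⁴; J_DE = π(0.0404)⁴/32 = 2.62×10^-7 m⁴.
θ = (T/G)·Σ L_i/J_i = (306.0/81.9×10⁹)·(0.309/2.20×10^-7 + 0.848/6.19×10^-7 + 0.685/4.55×10^-7 + 0.489/2.62×10^-7) = 0.02298 rad.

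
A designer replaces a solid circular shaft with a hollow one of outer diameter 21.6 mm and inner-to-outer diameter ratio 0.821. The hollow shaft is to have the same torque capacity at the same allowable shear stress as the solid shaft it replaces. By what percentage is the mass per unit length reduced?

51.2 %

Equal τ_max and T ⇒ the solid shaft needs d_s³ = d_o³(1−k⁴), so d_s = 21.6·(1−0.821⁴)^(1/3) = 17.65 mm.
Area ratio A_h/A_s = d_o²(1−k²)/d_s² = (1−k²)/(1−k⁴)^(2/3) = 0.4881.
Mass saving = 1 − 0.4881 = 51.2 %.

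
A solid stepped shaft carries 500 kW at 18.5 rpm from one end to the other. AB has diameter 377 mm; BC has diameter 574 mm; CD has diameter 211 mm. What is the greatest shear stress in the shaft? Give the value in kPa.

ω = 2π·18.5/60 = 1.937 rad/s, so T = P/ω = 500×10³ / 1.937 = 258100 N·m.
Under the same torque, τ_max = 16T/(πd³) is largest where d is smallest — segment CD (d = 211 mm).
τ_max = 16·258100/(π·(0.211)³) = 1.399×10^8 Pa.

140000 kPa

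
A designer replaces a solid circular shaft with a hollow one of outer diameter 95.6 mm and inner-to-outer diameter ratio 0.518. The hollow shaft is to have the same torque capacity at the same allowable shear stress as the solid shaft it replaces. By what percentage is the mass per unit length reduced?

Equal τ_max and T ⇒ the solid shaft needs d_s³ = d_o³(1−k⁴), so d_s = 95.6·(1−0.518⁴)^(1/3) = 93.25 mm.
Area ratio A_h/A_s = d_o²(1−k²)/d_s² = (1−k²)/(1−k⁴)^(2/3) = 0.7690.
Mass saving = 1 − 0.7690 = 23.1 %.

23.1 %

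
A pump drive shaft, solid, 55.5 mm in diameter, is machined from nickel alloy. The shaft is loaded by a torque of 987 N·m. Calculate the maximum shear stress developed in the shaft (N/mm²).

J = πd⁴/32 = π(0.0555)⁴/32 = 9.315×10^-7 m⁴.
τ_max = T·r/J = 987.0 × 0.0278 / 9.315×10^-7 = 2.940×10^7 Pa.

29.4 N/mm²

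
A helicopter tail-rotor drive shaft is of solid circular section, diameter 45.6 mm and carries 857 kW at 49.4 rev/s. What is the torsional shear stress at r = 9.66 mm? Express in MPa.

62.8 MPa

ω = 2π·49.4 = 310.4 rad/s, so T = P/ω = 857×10³ / 310.4 = 2761 N·m.
J = πd⁴/32 = π(0.0456)⁴/32 = 4.245×10^-7 m⁴.
Shear stress varies linearly with radius: τ = T·r/J = 2761 × 0.00966 / 4.245×10^-7 = 6.283×10^7 Pa.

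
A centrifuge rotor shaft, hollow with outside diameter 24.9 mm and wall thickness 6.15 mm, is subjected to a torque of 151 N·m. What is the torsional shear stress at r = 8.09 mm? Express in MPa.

J = π(d_o⁴ − d_i⁴)/32 = π(0.0249⁴ − 0.0126⁴)/32 = 3.527×10^-8 m⁴.
Shear stress varies linearly with radius: τ = T·r/J = 151.0 × 0.00809 / 3.527×10^-8 = 3.464×10^7 Pa.

34.6 MPa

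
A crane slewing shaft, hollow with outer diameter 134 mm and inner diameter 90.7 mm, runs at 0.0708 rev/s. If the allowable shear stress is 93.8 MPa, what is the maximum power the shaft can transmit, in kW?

J = π(d_o⁴ − d_i⁴)/32 = π(0.134⁴ − 0.0907⁴)/32 = 2.501×10^-5 m⁴.
T_max = τ_allow·J/r = 9.38×10^7 × 2.501×10^-5 / 0.0670 = 35010 N·m.
ω = 2π·0.0708 = 0.4448 rad/s, so P_max = T_max·ω = 1.558×10^4 W.

15.6 kW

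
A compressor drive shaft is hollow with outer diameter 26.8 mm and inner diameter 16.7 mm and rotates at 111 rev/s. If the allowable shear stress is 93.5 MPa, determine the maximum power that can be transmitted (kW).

J = π(d_o⁴ − d_i⁴)/32 = π(0.0268⁴ − 0.0167⁴)/32 = 4.301×10^-8 m⁴.
T_max = τ_allow·J/r = 9.35×10^7 × 4.301×10^-8 / 0.0134 = 300.1 N·m.
ω = 2π·111 = 697.4 rad/s, so P_max = T_max·ω = 2.093×10^5 W.

209 kW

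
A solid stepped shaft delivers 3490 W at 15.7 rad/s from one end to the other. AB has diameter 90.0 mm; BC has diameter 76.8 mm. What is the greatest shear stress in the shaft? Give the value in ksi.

0.362 ksi

ω = 15.7 rad/s, so T = P/ω = 3490 / 15.70 = 222.3 N·m.
Under the same torque, τ_max = 16T/(πd³) is largest where d is smallest — segment BC (d = 76.8 mm).
τ_max = 16·222.3/(π·(0.0768)³) = 2.499×10^6 Pa.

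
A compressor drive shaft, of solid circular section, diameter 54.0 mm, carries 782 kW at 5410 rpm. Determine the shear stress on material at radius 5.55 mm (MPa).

9.18 MPa

ω = 2π·5410/60 = 566.5 rad/s, so T = P/ω = 782×10³ / 566.5 = 1380 N·m.
J = πd⁴/32 = π(0.0540)⁴/32 = 8.348×10^-7 m⁴.
Shear stress varies linearly with radius: τ = T·r/J = 1380 × 0.00555 / 8.348×10^-7 = 9.177×10^6 Pa.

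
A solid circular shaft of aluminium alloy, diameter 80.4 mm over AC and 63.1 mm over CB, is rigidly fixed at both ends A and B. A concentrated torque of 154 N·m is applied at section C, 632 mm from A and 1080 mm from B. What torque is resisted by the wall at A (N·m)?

Compatibility: T_A·a/J_AC = T_B·b/J_CB with T_A + T_B = T₀.
J_AC = 4.10×10^-6 m⁴, J_CB = 1.56×10^-6 m⁴, so T_A = T₀·(J_AC/a)/((J_AC/a)+(J_CB/b)) = 126.0 N·m, T_B = 27.98 N·m.

126 N·m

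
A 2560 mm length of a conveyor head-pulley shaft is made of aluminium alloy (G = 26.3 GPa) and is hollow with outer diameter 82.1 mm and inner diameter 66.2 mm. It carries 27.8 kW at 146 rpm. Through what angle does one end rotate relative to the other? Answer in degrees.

ω = 2π·146/60 = 15.29 rad/s, so T = P/ω = 27.8×10³ / 15.29 = 1818 N·m.
J = π(d_o⁴ − d_i⁴)/32 = π(0.0821⁴ − 0.0662⁴)/32 = 2.575×10^-6 m⁴.
θ = T·L/(G·J) = 1818 × 2.56 / (26.3×10⁹ × 2.575×10^-6) = 0.06874 rad.

3.94°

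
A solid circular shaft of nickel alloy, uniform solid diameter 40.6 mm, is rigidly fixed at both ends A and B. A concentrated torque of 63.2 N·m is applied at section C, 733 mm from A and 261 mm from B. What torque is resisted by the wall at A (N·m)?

With uniform GJ and both ends fixed, compatibility θ_AC = θ_CB gives T_A·a = T_B·b, together with T_A + T_B = T₀.
T_A = T₀·b/(a+b) = 63.20·261/994.0 = 16.59 N·m; T_B = 46.61 N·m.

16.6 N·m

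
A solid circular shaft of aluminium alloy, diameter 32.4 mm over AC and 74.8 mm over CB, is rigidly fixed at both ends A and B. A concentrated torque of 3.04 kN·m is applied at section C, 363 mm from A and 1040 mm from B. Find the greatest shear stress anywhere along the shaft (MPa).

41.7 MPa

Compatibility: T_A·a/J_AC = T_B·b/J_CB with T_A + T_B = T₀.
J_AC = 1.08×10^-7 m⁴, J_CB = 3.07×10^-6 m⁴, so T_A = T₀·(J_AC/a)/((J_AC/a)+(J_CB/b)) = 278.5 N·m, T_B = 2761 N·m.
τ in each portion: τ_AC = 4.17×10^7 Pa, τ_CB = 3.36×10^7 Pa; maximum is in AC.
τ_max = T_AC·r/J = 278.5·0.0162/1.08×10^-7 = 4.170×10^7 Pa.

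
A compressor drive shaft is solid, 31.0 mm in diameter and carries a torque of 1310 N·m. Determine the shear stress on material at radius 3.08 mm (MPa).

J = πd⁴/32 = π(0.0310)⁴/32 = 9.067×10^-8 m⁴.
Shear stress varies linearly with radius: τ = T·r/J = 1310 × 0.00308 / 9.067×10^-8 = 4.450×10^7 Pa.

44.5 MPa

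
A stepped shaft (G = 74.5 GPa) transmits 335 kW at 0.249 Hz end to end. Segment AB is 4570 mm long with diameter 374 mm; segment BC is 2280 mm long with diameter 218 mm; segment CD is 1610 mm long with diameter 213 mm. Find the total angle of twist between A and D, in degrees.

ω = 2π·0.249 = 1.565 rad/s, so T = P/ω = 335×10³ / 1.565 = 214100 N·m.
J_AB = π(0.374)⁴/32 = 1.92×10^-3 m⁴; J_BC = π(0.218)⁴/32 = 2.22×10^-4 m⁴; J_CD = π(0.213)⁴/32 = 2.02×10^-4 m⁴.
θ = (T/G)·Σ L_i/J_i = (214100/74.5×10⁹)·(4.57/1.92×10^-3 + 2.28/2.22×10^-4 + 1.61/2.02×10^-4) = 0.05929 rad.

3.40°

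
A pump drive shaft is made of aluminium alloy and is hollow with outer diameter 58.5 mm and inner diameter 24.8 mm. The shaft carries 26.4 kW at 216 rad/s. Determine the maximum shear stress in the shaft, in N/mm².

ω = 216 rad/s, so T = P/ω = 26.4×10³ / 216.0 = 122.2 N·m.
J = π(d_o⁴ − d_i⁴)/32 = π(0.0585⁴ − 0.0248⁴)/32 = 1.113×10^-6 m⁴.
τ_max = T·r/J = 122.2 × 0.0293 / 1.113×10^-6 = 3.213×10^6 Pa.

3.21 N/mm²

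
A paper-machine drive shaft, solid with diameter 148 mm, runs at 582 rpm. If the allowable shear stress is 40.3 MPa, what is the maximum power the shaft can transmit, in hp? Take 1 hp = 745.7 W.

J = πd⁴/32 = π(0.148)⁴/32 = 4.710×10^-5 m⁴.
T_max = τ_allow·J/r = 4.03×10^7 × 4.710×10^-5 / 0.0740 = 25650 N·m.
ω = 2π·582/60 = 60.95 rad/s, so P_max = T_max·ω = 1.563×10^6 W.

2100 hp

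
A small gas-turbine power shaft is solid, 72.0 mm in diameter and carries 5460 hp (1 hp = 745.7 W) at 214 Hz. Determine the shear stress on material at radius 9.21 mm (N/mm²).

ω = 2π·214 = 1345 rad/s, so T = P/ω = 5460×745.7 / 1345 = 3028 N·m.
J = πd⁴/32 = π(0.0720)⁴/32 = 2.638×10^-6 m⁴.
Shear stress varies linearly with radius: τ = T·r/J = 3028 × 0.00921 / 2.638×10^-6 = 1.057×10^7 Pa.

10.6 N/mm²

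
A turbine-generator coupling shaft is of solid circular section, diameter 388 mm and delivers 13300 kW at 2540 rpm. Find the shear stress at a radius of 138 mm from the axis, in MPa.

3.10 MPa

ω = 2π·2540/60 = 266.0 rad/s, so T = P/ω = 13300×10³ / 266.0 = 50000 N·m.
J = πd⁴/32 = π(0.388)⁴/32 = 2.225×10^-3 m⁴.
Shear stress varies linearly with radius: τ = T·r/J = 50000 × 0.138 / 2.225×10^-3 = 3.101×10^6 Pa.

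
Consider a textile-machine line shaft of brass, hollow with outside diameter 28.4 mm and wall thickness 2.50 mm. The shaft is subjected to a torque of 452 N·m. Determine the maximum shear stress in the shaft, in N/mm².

186 N/mm²

J = π(d_o⁴ − d_i⁴)/32 = π(0.0284⁴ − 0.0234⁴)/32 = 3.443×10^-8 m⁴.
τ_max = T·r/J = 452.0 × 0.0142 / 3.443×10^-8 = 1.864×10^8 Pa.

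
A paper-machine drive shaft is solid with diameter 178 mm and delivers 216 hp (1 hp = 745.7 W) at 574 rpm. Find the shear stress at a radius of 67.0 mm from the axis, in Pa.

ω = 2π·574/60 = 60.11 rad/s, so T = P/ω = 216×745.7 / 60.11 = 2680 N·m.
J = πd⁴/32 = π(0.178)⁴/32 = 9.856×10^-5 m⁴.
Shear stress varies linearly with radius: τ = T·r/J = 2680 × 0.0670 / 9.856×10^-5 = 1.822×10^6 Pa.

1.82e6 Pa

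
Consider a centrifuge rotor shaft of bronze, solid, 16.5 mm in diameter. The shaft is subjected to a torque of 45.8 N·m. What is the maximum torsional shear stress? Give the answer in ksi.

J = πd⁴/32 = π(0.0165)⁴/32 = 7.277×10^-9 m⁴.
τ_max = T·r/J = 45.80 × 0.00825 / 7.277×10^-9 = 5.193×10^7 Pa.

7.53 ksi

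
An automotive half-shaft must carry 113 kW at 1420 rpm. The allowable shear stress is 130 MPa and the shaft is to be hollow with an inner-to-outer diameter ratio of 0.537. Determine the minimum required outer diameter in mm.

31.9 mm

ω = 2π·1420/60 = 148.7 rad/s, so T = P/ω = 113×10³ / 148.7 = 759.9 N·m.
For a hollow shaft with d_i/d_o = 0.537: τ_max = 16T/(π d_o³ (1−k⁴)), so d_o = [16T/(π τ_allow (1−k⁴))]^(1/3) = [16·759.9/(π·1.30×10^8·0.9168)]^(1/3) = 0.03190 m.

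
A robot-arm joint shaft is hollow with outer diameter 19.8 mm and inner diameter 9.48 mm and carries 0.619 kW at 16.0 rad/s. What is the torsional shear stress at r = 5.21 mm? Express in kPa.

14100 kPa

ω = 16.0 rad/s, so T = P/ω = 0.619×10³ / 16.00 = 38.69 N·m.
J = π(d_o⁴ − d_i⁴)/32 = π(0.0198⁴ − 0.00948⁴)/32 = 1.430×10^-8 m⁴.
Shear stress varies linearly with radius: τ = T·r/J = 38.69 × 0.00521 / 1.430×10^-8 = 1.410×10^7 Pa.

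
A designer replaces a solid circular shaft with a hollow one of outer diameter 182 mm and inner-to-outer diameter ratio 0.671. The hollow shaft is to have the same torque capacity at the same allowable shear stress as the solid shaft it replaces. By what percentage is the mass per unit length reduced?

Equal τ_max and T ⇒ the solid shaft needs d_s³ = d_o³(1−k⁴), so d_s = 182·(1−0.671⁴)^(1/3) = 168.8 mm.
Area ratio A_h/A_s = d_o²(1−k²)/d_s² = (1−k²)/(1−k⁴)^(2/3) = 0.6394.
Mass saving = 1 − 0.6394 = 36.1 %.

36.1 %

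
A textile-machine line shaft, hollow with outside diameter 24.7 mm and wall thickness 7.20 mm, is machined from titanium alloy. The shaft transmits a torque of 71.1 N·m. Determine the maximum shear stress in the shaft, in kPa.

J = π(d_o⁴ − d_i⁴)/32 = π(0.0247⁴ − 0.0103⁴)/32 = 3.544×10^-8 m⁴.
τ_max = T·r/J = 71.10 × 0.0123 / 3.544×10^-8 = 2.478×10^7 Pa.

24800 kPa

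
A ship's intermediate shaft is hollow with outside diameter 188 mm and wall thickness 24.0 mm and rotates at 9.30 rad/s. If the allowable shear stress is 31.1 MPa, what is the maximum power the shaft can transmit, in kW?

J = π(d_o⁴ − d_i⁴)/32 = π(0.188⁴ − 0.140⁴)/32 = 8.492×10^-5 m⁴.
T_max = τ_allow·J/r = 3.11×10^7 × 8.492×10^-5 / 0.0940 = 28100 N·m.
ω = 9.30 rad/s, so P_max = T_max·ω = 2.613×10^5 W.

261 kW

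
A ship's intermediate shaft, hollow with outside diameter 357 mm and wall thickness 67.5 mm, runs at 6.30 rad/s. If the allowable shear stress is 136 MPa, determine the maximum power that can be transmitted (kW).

6510 kW

J = π(d_o⁴ − d_i⁴)/32 = π(0.357⁴ − 0.222⁴)/32 = 1.356×10^-3 m⁴.
T_max = τ_allow·J/r = 1.36×10^8 × 1.356×10^-3 / 0.178 = 1.033e6 N·m.
ω = 6.30 rad/s, so P_max = T_max·ω = 6.510×10^6 W.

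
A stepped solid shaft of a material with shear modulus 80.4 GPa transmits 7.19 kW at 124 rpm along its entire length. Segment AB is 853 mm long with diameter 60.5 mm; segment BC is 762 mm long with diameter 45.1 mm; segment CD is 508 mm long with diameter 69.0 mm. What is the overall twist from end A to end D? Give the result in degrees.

ω = 2π·124/60 = 12.99 rad/s, so T = P/ω = 7.19×10³ / 12.99 = 553.7 N·m.
J_AB = π(0.0605)⁴/32 = 1.32×10^-6 m⁴; J_BC = π(0.0451)⁴/32 = 4.06×10^-7 m⁴; J_CD = π(0.0690)⁴/32 = 2.23×10^-6 m⁴.
θ = (T/G)·Σ L_i/J_i = (553.7/80.4×10⁹)·(0.853/1.32×10^-6 + 0.762/4.06×10^-7 + 0.508/2.23×10^-6) = 0.01896 rad.

1.09°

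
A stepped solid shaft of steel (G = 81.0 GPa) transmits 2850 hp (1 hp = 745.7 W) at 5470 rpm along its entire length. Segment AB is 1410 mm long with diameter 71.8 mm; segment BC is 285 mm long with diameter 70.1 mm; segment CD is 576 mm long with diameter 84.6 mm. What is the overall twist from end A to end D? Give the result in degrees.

ω = 2π·5470/60 = 572.8 rad/s, so T = P/ω = 2850×745.7 / 572.8 = 3710 N·m.
J_AB = π(0.0718)⁴/32 = 2.61×10^-6 m⁴; J_BC = π(0.0701)⁴/32 = 2.37×10^-6 m⁴; J_CD = π(0.0846)⁴/32 = 5.03×10^-6 m⁴.
θ = (T/G)·Σ L_i/J_i = (3710/81.0×10⁹)·(1.41/2.61×10^-6 + 0.285/2.37×10^-6 + 0.576/5.03×10^-6) = 0.03551 rad.

2.03°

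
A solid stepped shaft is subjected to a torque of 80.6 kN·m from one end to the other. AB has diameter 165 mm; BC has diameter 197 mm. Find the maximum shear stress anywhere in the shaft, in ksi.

13.3 ksi

Under the same torque, τ_max = 16T/(πd³) is largest where d is smallest — segment AB (d = 165 mm).
τ_max = 16·80600/(π·(0.165)³) = 9.138×10^7 Pa.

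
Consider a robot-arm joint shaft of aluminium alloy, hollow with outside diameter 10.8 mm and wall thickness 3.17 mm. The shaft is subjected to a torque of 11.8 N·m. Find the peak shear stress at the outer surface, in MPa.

J = π(d_o⁴ − d_i⁴)/32 = π(0.0108⁴ − 0.00446⁴)/32 = 1.297×10^-9 m⁴.
τ_max = T·r/J = 11.80 × 0.00540 / 1.297×10^-9 = 4.914×10^7 Pa.

49.1 MPa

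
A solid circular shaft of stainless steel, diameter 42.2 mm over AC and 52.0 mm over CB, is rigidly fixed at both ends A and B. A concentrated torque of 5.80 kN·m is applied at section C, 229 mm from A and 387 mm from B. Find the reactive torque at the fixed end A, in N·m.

Compatibility: T_A·a/J_AC = T_B·b/J_CB with T_A + T_B = T₀.
J_AC = 3.11×10^-7 m⁴, J_CB = 7.18×10^-7 m⁴, so T_A = T₀·(J_AC/a)/((J_AC/a)+(J_CB/b)) = 2453 N·m, T_B = 3347 N·m.

2450 N·m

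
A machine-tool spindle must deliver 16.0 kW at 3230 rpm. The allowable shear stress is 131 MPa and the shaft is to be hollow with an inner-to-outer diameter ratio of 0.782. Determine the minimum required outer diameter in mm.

ω = 2π·3230/60 = 338.2 rad/s, so T = P/ω = 16.0×10³ / 338.2 = 47.30 N·m.
For a hollow shaft with d_i/d_o = 0.782: τ_max = 16T/(π d_o³ (1−k⁴)), so d_o = [16T/(π τ_allow (1−k⁴))]^(1/3) = [16·47.30/(π·1.31×10^8·0.6260)]^(1/3) = 0.01432 m.

14.3 mm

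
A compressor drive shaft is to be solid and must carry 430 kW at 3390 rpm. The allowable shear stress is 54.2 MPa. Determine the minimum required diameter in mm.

ω = 2π·3390/60 = 355.0 rad/s, so T = P/ω = 430×10³ / 355.0 = 1211 N·m.
For a solid shaft τ_max = 16T/(πd³), so d = (16T/(π τ_allow))^(1/3) = (16·1211/(π·5.42×10^7))^(1/3) = 0.04846 m.

48.5 mm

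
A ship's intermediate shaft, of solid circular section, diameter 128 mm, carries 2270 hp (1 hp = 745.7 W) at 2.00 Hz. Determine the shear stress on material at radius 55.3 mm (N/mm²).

ω = 2π·2.00 = 12.57 rad/s, so T = P/ω = 2270×745.7 / 12.57 = 134700 N·m.
J = πd⁴/32 = π(0.128)⁴/32 = 2.635×10^-5 m⁴.
Shear stress varies linearly with radius: τ = T·r/J = 134700 × 0.0553 / 2.635×10^-5 = 2.827×10^8 Pa.

283 N/mm²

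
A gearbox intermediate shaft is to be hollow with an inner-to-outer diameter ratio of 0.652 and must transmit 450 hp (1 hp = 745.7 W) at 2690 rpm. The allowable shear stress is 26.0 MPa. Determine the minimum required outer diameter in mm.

ω = 2π·2690/60 = 281.7 rad/s, so T = P/ω = 450×745.7 / 281.7 = 1191 N·m.
For a hollow shaft with d_i/d_o = 0.652: τ_max = 16T/(π d_o³ (1−k⁴)), so d_o = [16T/(π τ_allow (1−k⁴))]^(1/3) = [16·1191/(π·2.60×10^7·0.8193)]^(1/3) = 0.06579 m.

65.8 mm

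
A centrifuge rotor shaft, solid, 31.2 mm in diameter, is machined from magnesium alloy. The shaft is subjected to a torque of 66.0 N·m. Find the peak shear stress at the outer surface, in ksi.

1.61 ksi

J = πd⁴/32 = π(0.0312)⁴/32 = 9.303×10^-8 m⁴.
τ_max = T·r/J = 66.00 × 0.0156 / 9.303×10^-8 = 1.107×10^7 Pa.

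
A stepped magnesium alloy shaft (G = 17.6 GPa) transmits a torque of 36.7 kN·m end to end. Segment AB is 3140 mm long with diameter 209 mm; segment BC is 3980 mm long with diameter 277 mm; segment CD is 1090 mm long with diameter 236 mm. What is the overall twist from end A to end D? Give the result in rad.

0.0568 rad

J_AB = π(0.209)⁴/32 = 1.87×10^-4 m⁴; J_BC = π(0.277)⁴/32 = 5.78×10^-4 m⁴; J_CD = π(0.236)⁴/32 = 3.05×10^-4 m⁴.
θ = (T/G)·Σ L_i/J_i = (36700/17.6×10⁹)·(3.14/1.87×10^-4 + 3.98/5.78×10^-4 + 1.09/3.05×10^-4) = 0.05678 rad.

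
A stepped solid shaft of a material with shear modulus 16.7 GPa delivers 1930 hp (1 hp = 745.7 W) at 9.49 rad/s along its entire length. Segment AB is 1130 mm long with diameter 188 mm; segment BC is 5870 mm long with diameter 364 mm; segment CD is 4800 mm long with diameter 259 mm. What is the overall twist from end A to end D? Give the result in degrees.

ω = 9.49 rad/s, so T = P/ω = 1930×745.7 / 9.490 = 151700 N·m.
J_AB = π(0.188)⁴/32 = 1.23×10^-4 m⁴; J_BC = π(0.364)⁴/32 = 1.72×10^-3 m⁴; J_CD = π(0.259)⁴/32 = 4.42×10^-4 m⁴.
θ = (T/G)·Σ L_i/J_i = (151700/16.7×10⁹)·(1.13/1.23×10^-4 + 5.87/1.72×10^-3 + 4.80/4.42×10^-4) = 0.2133 rad.

12.2°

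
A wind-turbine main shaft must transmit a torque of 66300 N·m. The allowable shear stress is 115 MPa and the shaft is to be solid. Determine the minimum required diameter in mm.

For a solid shaft τ_max = 16T/(πd³), so d = (16T/(π τ_allow))^(1/3) = (16·66300/(π·1.15×10^8))^(1/3) = 0.1432 m.

143 mm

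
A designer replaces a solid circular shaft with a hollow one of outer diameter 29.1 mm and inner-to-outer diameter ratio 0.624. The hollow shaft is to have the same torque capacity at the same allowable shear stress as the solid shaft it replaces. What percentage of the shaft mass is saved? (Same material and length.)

31.9 %

Equal τ_max and T ⇒ the solid shaft needs d_s³ = d_o³(1−k⁴), so d_s = 29.1·(1−0.624⁴)^(1/3) = 27.55 mm.
Area ratio A_h/A_s = d_o²(1−k²)/d_s² = (1−k²)/(1−k⁴)^(2/3) = 0.6814.
Mass saving = 1 − 0.6814 = 31.9 %.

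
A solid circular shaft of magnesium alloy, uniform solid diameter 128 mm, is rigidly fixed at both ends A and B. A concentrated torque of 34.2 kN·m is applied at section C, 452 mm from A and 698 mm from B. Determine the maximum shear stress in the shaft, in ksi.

With uniform GJ and both ends fixed, compatibility θ_AC = θ_CB gives T_A·a = T_B·b, together with T_A + T_B = T₀.
T_A = T₀·b/(a+b) = 34200·698/1150 = 20760 N·m; T_B = 13440 N·m.
τ in each portion: τ_AC = 5.04×10^7 Pa, τ_CB = 3.26×10^7 Pa; maximum is in AC.
τ_max = T_AC·r/J = 20760·0.0640/2.64×10^-5 = 5.041×10^7 Pa.

7.31 ksi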